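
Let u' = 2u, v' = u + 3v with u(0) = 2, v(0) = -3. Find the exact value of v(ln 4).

-96

A = [[2,0],[1,3]]; eigenvalues λ = 2, 3.
Eigenvectors: (1,-1) for λ=2, (0,1) for λ=3.
From the initial condition, c_1 = 2, c_2 = -1.
v(ln 4) = (2)(4^2)(-1) + (-1)(4^3)(1) = -96.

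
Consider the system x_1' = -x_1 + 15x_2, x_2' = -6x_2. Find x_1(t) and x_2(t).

Coefficient matrix A = [[-1, 15], [0, -6]].
Characteristic polynomial det(A - λI) = λ^2 + 7λ + 6 = 0.
Eigenvalues λ = -1, -6.
For λ=-1: (A-λI) row 1 is [0, 15], so an eigenvector is (-1, 0).
For λ=-6: (A-λI) row 1 is [5, 15], so an eigenvector is (3, -1).
General solution: c_1e^(-t)(-1,0) + c_2e^(-6t)(3,-1).

x_1(t) = -c_1e^(-t) + 3c_2e^(-6t), x_2(t) = -c_2e^(-6t)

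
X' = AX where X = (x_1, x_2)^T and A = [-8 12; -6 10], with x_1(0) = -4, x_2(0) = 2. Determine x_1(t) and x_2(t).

Coefficient matrix A = [[-8, 12], [-6, 10]].
Characteristic polynomial det(A - λI) = λ^2 - 2λ - 8 = 0.
Eigenvalues λ = 4, -2.
For λ=4: (A-λI) row 1 is [-12, 12], so an eigenvector is (-1, -1).
For λ=-2: (A-λI) row 1 is [-6, 12], so an eigenvector is (-2, -1).
General solution: C_1e^(4t)(-1,-1) + C_2e^(-2t)(-2,-1).
Applying x_1(0)=-4, x_2(0)=2 gives C_1=-8, C_2=6.

x_1(t) = 8e^(4t) - 12e^(-2t), x_2(t) = 8e^(4t) - 6e^(-2t)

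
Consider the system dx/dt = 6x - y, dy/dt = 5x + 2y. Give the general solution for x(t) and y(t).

x(t) = -K_1e^(4t)cos(t) - K_2e^(4t)sin(t), y(t) = -K_1e^(4t)sin(t) - 2K_1e^(4t)cos(t) - 2K_2e^(4t)sin(t) + K_2e^(4t)cos(t)

Coefficient matrix A = [[6, -1], [5, 2]].
Characteristic polynomial det(A - λI) = λ^2 - 8λ + 17 = 0.
Eigenvalues λ = 4 ± i (complex conjugate pair).
For λ=4+i: an eigenvector is (-1,-2) - i(0,-1) = (-1, -2 + i).
A real fundamental pair from Re and Im of e^((4+i)t)v: X_1 = e^(4t)(cos(t)·(-1,-2) + sin(t)·(0,-1)), X_2 = e^(4t)(sin(t)·(-1,-2) - cos(t)·(0,-1)).
General solution: K_1X_1 + K_2X_2.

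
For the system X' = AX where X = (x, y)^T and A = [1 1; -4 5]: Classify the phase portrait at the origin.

A = [[1,1],[-4,5]]; det(A-λI) = λ^2 - 6λ + 9.
repeated λ = 3 with a single eigenvector.

unstable improper node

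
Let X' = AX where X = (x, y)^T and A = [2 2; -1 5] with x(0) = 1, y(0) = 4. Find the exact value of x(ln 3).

A = [[2,2],[-1,5]]; eigenvalues λ = 3, 4.
Eigenvectors: (2,1) for λ=3, (-1,-1) for λ=4.
From the initial condition, c_1 = -3, c_2 = -7.
x(ln 3) = (-3)(3^3)(2) + (-7)(3^4)(-1) = 405.

405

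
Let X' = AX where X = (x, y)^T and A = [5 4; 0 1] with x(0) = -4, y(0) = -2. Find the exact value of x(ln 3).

-1452

A = [[5,4],[0,1]]; eigenvalues λ = 5, 1.
Eigenvectors: (-1,0) for λ=5, (1,-1) for λ=1.
From the initial condition, c_1 = 6, c_2 = 2.
x(ln 3) = (6)(3^5)(-1) + (2)(3^1)(1) = -1452.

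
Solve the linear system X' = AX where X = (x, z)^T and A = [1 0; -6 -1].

Coefficient matrix A = [[1, 0], [-6, -1]].
Characteristic polynomial det(A - λI) = λ^2 - 1 = 0.
Eigenvalues λ = -1, 1.
For λ=-1: (A-λI) row 1 is [2, 0], so an eigenvector is (0, 1).
For λ=1: (A-λI) row 2 is [-6, -2], so an eigenvector is (-1, 3).
General solution: K_1e^(-t)(0,1) + K_2e^(t)(-1,3).

x(t) = -K_2e^(t), z(t) = K_1e^(-t) + 3K_2e^(t)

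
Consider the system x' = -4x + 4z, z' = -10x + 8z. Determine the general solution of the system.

Coefficient matrix A = [[-4, 4], [-10, 8]].
Characteristic polynomial det(A - λI) = λ^2 - 4λ + 8 = 0.
Eigenvalues λ = 2 ± 2i (complex conjugate pair).
For λ=2+2i: an eigenvector is (-1,-1) - i(1,2) = (-1 - i, -1 - 2i).
A real fundamental pair from Re and Im of e^((2+2i)t)v: X_1 = e^(2t)(cos(2t)·(-1,-1) + sin(2t)·(1,2)), X_2 = e^(2t)(sin(2t)·(-1,-1) - cos(2t)·(1,2)).
General solution: C_1X_1 + C_2X_2.

x(t) = C_1e^(2t)sin(2t) - C_1e^(2t)cos(2t) - C_2e^(2t)sin(2t) - C_2e^(2t)cos(2t), z(t) = 2C_1e^(2t)sin(2t) - C_1e^(2t)cos(2t) - C_2e^(2t)sin(2t) - 2C_2e^(2t)cos(2t)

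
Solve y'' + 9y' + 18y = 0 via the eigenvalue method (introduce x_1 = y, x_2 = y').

Let x_1 = y, x_2 = y'. Then x_1' = x_2 and x_2' = -18x_1 - 9x_2.
A = [[0,1],[-18,-9]]; det(A-λI) = λ^2 + 9λ + 18.
Eigenvalues λ = -3, -6 with eigenvectors (1,-3), (1,-6).

y(t) = K_1e^(-3t) + K_2e^(-6t)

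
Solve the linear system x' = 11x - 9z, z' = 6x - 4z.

x(t) = 3c_1e^(5t) - c_2e^(2t), z(t) = 2c_1e^(5t) - c_2e^(2t)

Coefficient matrix A = [[11, -9], [6, -4]].
Characteristic polynomial det(A - λI) = λ^2 - 7λ + 10 = 0.
Eigenvalues λ = 5, 2.
For λ=5: (A-λI) row 1 is [6, -9], so an eigenvector is (3, 2).
For λ=2: (A-λI) row 1 is [9, -9], so an eigenvector is (-1, -1).
General solution: c_1e^(5t)(3,2) + c_2e^(2t)(-1,-1).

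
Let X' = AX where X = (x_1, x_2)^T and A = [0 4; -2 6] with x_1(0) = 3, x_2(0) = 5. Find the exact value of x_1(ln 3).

A = [[0,4],[-2,6]]; eigenvalues λ = 4, 2.
Eigenvectors: (1,1) for λ=4, (2,1) for λ=2.
From the initial condition, c_1 = 7, c_2 = -2.
x_1(ln 3) = (7)(3^4)(1) + (-2)(3^2)(2) = 531.

531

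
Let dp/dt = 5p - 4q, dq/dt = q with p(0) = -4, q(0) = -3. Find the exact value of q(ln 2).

-6

A = [[5,-4],[0,1]]; eigenvalues λ = 1, 5.
Eigenvectors: (1,1) for λ=1, (-1,0) for λ=5.
From the initial condition, c_1 = -3, c_2 = 1.
q(ln 2) = (-3)(2^1)(1) + (1)(2^5)(0) = -6.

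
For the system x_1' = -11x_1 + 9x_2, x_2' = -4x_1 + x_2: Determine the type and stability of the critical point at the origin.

A = [[-11,9],[-4,1]]; det(A-λI) = λ^2 + 10λ + 25.
repeated λ = -5 with a single eigenvector.

stable improper node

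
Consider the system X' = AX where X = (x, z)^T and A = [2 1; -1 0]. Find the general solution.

x(t) = -c_1e^(t) - c_2te^(t) + 2c_2e^(t), z(t) = c_1e^(t) + c_2te^(t) - 3c_2e^(t)

Coefficient matrix A = [[2, 1], [-1, 0]].
Characteristic polynomial det(A - λI) = λ^2 - 2λ + 1 = 0.
Single eigenvalue λ = 1 with algebraic multiplicity 2.
Eigenvector v = (-1,1); generalized eigenvector w with (A-λI)w=v is (2,-3).
General solution: e^(t)[c_1·v + c_2·(t·v + w)].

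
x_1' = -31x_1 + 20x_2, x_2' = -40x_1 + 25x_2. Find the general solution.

x_1(t) = -2c_1e^(-3t)sin(4t) + c_1e^(-3t)cos(4t) + c_2e^(-3t)sin(4t) + 2c_2e^(-3t)cos(4t), x_2(t) = -3c_1e^(-3t)sin(4t) + c_1e^(-3t)cos(4t) + c_2e^(-3t)sin(4t) + 3c_2e^(-3t)cos(4t)

Coefficient matrix A = [[-31, 20], [-40, 25]].
Characteristic polynomial det(A - λI) = λ^2 + 6λ + 25 = 0.
Eigenvalues λ = -3 ± 4i (complex conjugate pair).
For λ=-3+4i: an eigenvector is (1,1) - i(-2,-3) = (1 + 2i, 1 + 3i).
A real fundamental pair from Re and Im of e^((-3+4i)t)v: X_1 = e^(-3t)(cos(4t)·(1,1) + sin(4t)·(-2,-3)), X_2 = e^(-3t)(sin(4t)·(1,1) - cos(4t)·(-2,-3)).
General solution: c_1X_1 + c_2X_2.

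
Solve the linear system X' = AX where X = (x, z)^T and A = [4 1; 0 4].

Coefficient matrix A = [[4, 1], [0, 4]].
Characteristic polynomial det(A - λI) = λ^2 - 8λ + 16 = 0.
Single eigenvalue λ = 4 with algebraic multiplicity 2.
Eigenvector v = (1,0); generalized eigenvector w with (A-λI)w=v is (-3,1).
General solution: e^(4t)[K_1·v + K_2·(t·v + w)].

x(t) = K_1e^(4t) + K_2te^(4t) - 3K_2e^(4t), z(t) = K_2e^(4t)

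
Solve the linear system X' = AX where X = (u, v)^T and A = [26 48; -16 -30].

u(t) = 3c_1e^(-6t) - 2c_2e^(2t), v(t) = -2c_1e^(-6t) + c_2e^(2t)

Coefficient matrix A = [[26, 48], [-16, -30]].
Characteristic polynomial det(A - λI) = λ^2 + 4λ - 12 = 0.
Eigenvalues λ = -6, 2.
For λ=-6: (A-λI) row 1 is [32, 48], so an eigenvector is (3, -2).
For λ=2: (A-λI) row 1 is [24, 48], so an eigenvector is (-2, 1).
General solution: c_1e^(-6t)(3,-2) + c_2e^(2t)(-2,1).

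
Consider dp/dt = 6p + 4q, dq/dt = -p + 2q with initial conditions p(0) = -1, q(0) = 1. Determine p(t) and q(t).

p(t) = 2te^(4t) - e^(4t), q(t) = -te^(4t) + e^(4t)

Coefficient matrix A = [[6, 4], [-1, 2]].
Characteristic polynomial det(A - λI) = λ^2 - 8λ + 16 = 0.
Single eigenvalue λ = 4 with algebraic multiplicity 2.
Eigenvector v = (-2,1); generalized eigenvector w with (A-λI)w=v is (-3,1).
General solution: e^(4t)[c_1·v + c_2·(t·v + w)].
Applying p(0)=-1, q(0)=1 gives c_1=2, c_2=-1.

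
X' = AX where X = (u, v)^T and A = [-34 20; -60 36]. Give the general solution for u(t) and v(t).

u(t) = 2c_1e^(-4t) + c_2e^(6t), v(t) = 3c_1e^(-4t) + 2c_2e^(6t)

Coefficient matrix A = [[-34, 20], [-60, 36]].
Characteristic polynomial det(A - λI) = λ^2 - 2λ - 24 = 0.
Eigenvalues λ = -4, 6.
For λ=-4: (A-λI) row 1 is [-30, 20], so an eigenvector is (2, 3).
For λ=6: (A-λI) row 1 is [-40, 20], so an eigenvector is (1, 2).
General solution: c_1e^(-4t)(2,3) + c_2e^(6t)(1,2).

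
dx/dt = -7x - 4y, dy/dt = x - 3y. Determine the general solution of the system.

x(t) = -2C_1e^(-5t) - 2C_2te^(-5t) + 3C_2e^(-5t), y(t) = C_1e^(-5t) + C_2te^(-5t) - C_2e^(-5t)

Coefficient matrix A = [[-7, -4], [1, -3]].
Characteristic polynomial det(A - λI) = λ^2 + 10λ + 25 = 0.
Single eigenvalue λ = -5 with algebraic multiplicity 2.
Eigenvector v = (-2,1); generalized eigenvector w with (A-λI)w=v is (3,-1).
General solution: e^(-5t)[C_1·v + C_2·(t·v + w)].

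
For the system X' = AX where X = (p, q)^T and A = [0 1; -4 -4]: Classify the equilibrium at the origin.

A = [[0,1],[-4,-4]]; det(A-λI) = λ^2 + 4λ + 4.
repeated λ = -2 with a single eigenvector.

stable improper node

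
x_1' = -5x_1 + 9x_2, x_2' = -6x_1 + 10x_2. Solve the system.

x_1(t) = -3C_1e^(t) + C_2e^(4t), x_2(t) = -2C_1e^(t) + C_2e^(4t)

Coefficient matrix A = [[-5, 9], [-6, 10]].
Characteristic polynomial det(A - λI) = λ^2 - 5λ + 4 = 0.
Eigenvalues λ = 1, 4.
For λ=1: (A-λI) row 1 is [-6, 9], so an eigenvector is (-3, -2).
For λ=4: (A-λI) row 1 is [-9, 9], so an eigenvector is (1, 1).
General solution: C_1e^(t)(-3,-2) + C_2e^(4t)(1,1).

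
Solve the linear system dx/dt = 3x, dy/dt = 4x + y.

x(t) = C_2e^(3t), y(t) = -C_1e^(t) + 2C_2e^(3t)

Coefficient matrix A = [[3, 0], [4, 1]].
Characteristic polynomial det(A - λI) = λ^2 - 4λ + 3 = 0.
Eigenvalues λ = 1, 3.
For λ=1: (A-λI) row 1 is [2, 0], so an eigenvector is (0, -1).
For λ=3: (A-λI) row 2 is [4, -2], so an eigenvector is (1, 2).
General solution: C_1e^(t)(0,-1) + C_2e^(3t)(1,2).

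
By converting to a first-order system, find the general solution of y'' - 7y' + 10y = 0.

Let x_1 = y, x_2 = y'. Then x_1' = x_2 and x_2' = -10x_1 + 7x_2.
A = [[0,1],[-10,7]]; det(A-λI) = λ^2 - 7λ + 10.
Eigenvalues λ = 2, 5 with eigenvectors (1,2), (1,5).

y(t) = K_1e^(2t) + K_2e^(5t)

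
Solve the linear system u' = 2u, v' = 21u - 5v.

u(t) = K_2e^(2t), v(t) = -K_1e^(-5t) + 3K_2e^(2t)

Coefficient matrix A = [[2, 0], [21, -5]].
Characteristic polynomial det(A - λI) = λ^2 + 3λ - 10 = 0.
Eigenvalues λ = -5, 2.
For λ=-5: (A-λI) row 1 is [7, 0], so an eigenvector is (0, -1).
For λ=2: (A-λI) row 2 is [21, -7], so an eigenvector is (1, 3).
General solution: K_1e^(-5t)(0,-1) + K_2e^(2t)(1,3).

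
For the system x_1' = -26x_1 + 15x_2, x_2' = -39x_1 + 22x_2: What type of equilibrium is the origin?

A = [[-26,15],[-39,22]]; det(A-λI) = λ^2 + 4λ + 13.
λ = -2 ± 3i: negative real part.

stable spiral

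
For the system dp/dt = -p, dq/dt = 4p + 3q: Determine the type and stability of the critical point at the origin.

saddle

A = [[-1,0],[4,3]]; det(A-λI) = λ^2 - 2λ - 3.
λ = 3, -1: opposite signs.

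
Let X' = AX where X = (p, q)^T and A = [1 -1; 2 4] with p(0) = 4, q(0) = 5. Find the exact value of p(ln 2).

-20

A = [[1,-1],[2,4]]; eigenvalues λ = 2, 3.
Eigenvectors: (1,-1) for λ=2, (-1,2) for λ=3.
From the initial condition, c_1 = 13, c_2 = 9.
p(ln 2) = (13)(2^2)(1) + (9)(2^3)(-1) = -20.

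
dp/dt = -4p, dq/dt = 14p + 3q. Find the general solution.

Coefficient matrix A = [[-4, 0], [14, 3]].
Characteristic polynomial det(A - λI) = λ^2 + λ - 12 = 0.
Eigenvalues λ = -4, 3.
For λ=-4: (A-λI) row 2 is [14, 7], so an eigenvector is (-1, 2).
For λ=3: (A-λI) row 1 is [-7, 0], so an eigenvector is (0, 1).
General solution: K_1e^(-4t)(-1,2) + K_2e^(3t)(0,1).

p(t) = -K_1e^(-4t), q(t) = 2K_1e^(-4t) + K_2e^(3t)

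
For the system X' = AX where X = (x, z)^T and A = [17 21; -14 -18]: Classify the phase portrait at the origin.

saddle

A = [[17,21],[-14,-18]]; det(A-λI) = λ^2 + λ - 12.
λ = 3, -4: opposite signs.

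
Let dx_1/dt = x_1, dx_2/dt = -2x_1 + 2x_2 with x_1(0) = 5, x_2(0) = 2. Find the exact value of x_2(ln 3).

-42

A = [[1,0],[-2,2]]; eigenvalues λ = 2, 1.
Eigenvectors: (0,1) for λ=2, (1,2) for λ=1.
From the initial condition, c_1 = -8, c_2 = 5.
x_2(ln 3) = (-8)(3^2)(1) + (5)(3^1)(2) = -42.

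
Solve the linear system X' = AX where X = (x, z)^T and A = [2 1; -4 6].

x(t) = -K_1e^(4t) - K_2te^(4t), z(t) = -2K_1e^(4t) - 2K_2te^(4t) - K_2e^(4t)

Coefficient matrix A = [[2, 1], [-4, 6]].
Characteristic polynomial det(A - λI) = λ^2 - 8λ + 16 = 0.
Single eigenvalue λ = 4 with algebraic multiplicity 2.
Eigenvector v = (-1,-2); generalized eigenvector w with (A-λI)w=v is (0,-1).
General solution: e^(4t)[K_1·v + K_2·(t·v + w)].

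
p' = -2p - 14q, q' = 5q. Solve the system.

Coefficient matrix A = [[-2, -14], [0, 5]].
Characteristic polynomial det(A - λI) = λ^2 - 3λ - 10 = 0.
Eigenvalues λ = -2, 5.
For λ=-2: (A-λI) row 1 is [0, -14], so an eigenvector is (-1, 0).
For λ=5: (A-λI) row 1 is [-7, -14], so an eigenvector is (2, -1).
General solution: c_1e^(-2t)(-1,0) + c_2e^(5t)(2,-1).

p(t) = -c_1e^(-2t) + 2c_2e^(5t), q(t) = -c_2e^(5t)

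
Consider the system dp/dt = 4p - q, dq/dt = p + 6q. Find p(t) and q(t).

p(t) = -c_1e^(5t) - c_2te^(5t) - 2c_2e^(5t), q(t) = c_1e^(5t) + c_2te^(5t) + 3c_2e^(5t)

Coefficient matrix A = [[4, -1], [1, 6]].
Characteristic polynomial det(A - λI) = λ^2 - 10λ + 25 = 0.
Single eigenvalue λ = 5 with algebraic multiplicity 2.
Eigenvector v = (-1,1); generalized eigenvector w with (A-λI)w=v is (-2,3).
General solution: e^(5t)[c_1·v + c_2·(t·v + w)].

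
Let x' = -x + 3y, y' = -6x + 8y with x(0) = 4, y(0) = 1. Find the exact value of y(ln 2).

-164

A = [[-1,3],[-6,8]]; eigenvalues λ = 2, 5.
Eigenvectors: (1,1) for λ=2, (-1,-2) for λ=5.
From the initial condition, c_1 = 7, c_2 = 3.
y(ln 2) = (7)(2^2)(1) + (3)(2^5)(-2) = -164.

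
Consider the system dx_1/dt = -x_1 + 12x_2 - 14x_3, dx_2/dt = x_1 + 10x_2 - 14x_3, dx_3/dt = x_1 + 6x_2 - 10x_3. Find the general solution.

Coefficient matrix A = [[-1, 12, -14], [1, 10, -14], [1, 6, -10]].
det(A - λI) = 0 gives eigenvalues λ = 4, -3, -2.
For λ=4: eigenvector (2,2,1).
For λ=-3: eigenvector (1,1,1).
For λ=-2: eigenvector (-2,-1,-1).
General solution: K_1e^(4t)(2,2,1) + K_2e^(-3t)(1,1,1) + K_3e^(-2t)(-2,-1,-1).

x_1(t) = 2K_1e^(4t) + K_2e^(-3t) - 2K_3e^(-2t), x_2(t) = 2K_1e^(4t) + K_2e^(-3t) - K_3e^(-2t), x_3(t) = K_1e^(4t) + K_2e^(-3t) - K_3e^(-2t)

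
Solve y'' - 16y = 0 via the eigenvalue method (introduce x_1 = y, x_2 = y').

y(t) = K_1e^(-4t) + K_2e^(4t)

Let x_1 = y, x_2 = y'. Then x_1' = x_2 and x_2' = 16x_1.
A = [[0,1],[16,0]]; det(A-λI) = λ^2 - 16.
Eigenvalues λ = -4, 4 with eigenvectors (1,-4), (1,4).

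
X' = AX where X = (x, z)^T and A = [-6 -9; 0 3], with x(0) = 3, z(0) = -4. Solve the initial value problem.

Coefficient matrix A = [[-6, -9], [0, 3]].
Characteristic polynomial det(A - λI) = λ^2 + 3λ - 18 = 0.
Eigenvalues λ = 3, -6.
For λ=3: (A-λI) row 1 is [-9, -9], so an eigenvector is (1, -1).
For λ=-6: (A-λI) row 1 is [0, -9], so an eigenvector is (1, 0).
General solution: c_1e^(3t)(1,-1) + c_2e^(-6t)(1,0).
Applying x(0)=3, z(0)=-4 gives c_1=4, c_2=-1.

x(t) = 4e^(3t) - e^(-6t), z(t) = -4e^(3t)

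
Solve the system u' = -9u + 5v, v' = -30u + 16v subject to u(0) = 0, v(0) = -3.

Coefficient matrix A = [[-9, 5], [-30, 16]].
Characteristic polynomial det(A - λI) = λ^2 - 7λ + 6 = 0.
Eigenvalues λ = 6, 1.
For λ=6: (A-λI) row 1 is [-15, 5], so an eigenvector is (-1, -3).
For λ=1: (A-λI) row 1 is [-10, 5], so an eigenvector is (-1, -2).
General solution: K_1e^(6t)(-1,-3) + K_2e^(t)(-1,-2).
Applying u(0)=0, v(0)=-3 gives K_1=3, K_2=-3.

u(t) = -3e^(6t) + 3e^(t), v(t) = -9e^(6t) + 6e^(t)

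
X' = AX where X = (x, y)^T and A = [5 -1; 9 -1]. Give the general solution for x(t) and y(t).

Coefficient matrix A = [[5, -1], [9, -1]].
Characteristic polynomial det(A - λI) = λ^2 - 4λ + 4 = 0.
Single eigenvalue λ = 2 with algebraic multiplicity 2.
Eigenvector v = (-1,-3); generalized eigenvector w with (A-λI)w=v is (-1,-2).
General solution: e^(2t)[c_1·v + c_2·(t·v + w)].

x(t) = -c_1e^(2t) - c_2te^(2t) - c_2e^(2t), y(t) = -3c_1e^(2t) - 3c_2te^(2t) - 2c_2e^(2t)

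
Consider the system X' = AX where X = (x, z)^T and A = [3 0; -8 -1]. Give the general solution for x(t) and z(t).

x(t) = c_1e^(3t), z(t) = -2c_1e^(3t) + c_2e^(-t)

Coefficient matrix A = [[3, 0], [-8, -1]].
Characteristic polynomial det(A - λI) = λ^2 - 2λ - 3 = 0.
Eigenvalues λ = 3, -1.
For λ=3: (A-λI) row 2 is [-8, -4], so an eigenvector is (1, -2).
For λ=-1: (A-λI) row 1 is [4, 0], so an eigenvector is (0, 1).
General solution: c_1e^(3t)(1,-2) + c_2e^(-t)(0,1).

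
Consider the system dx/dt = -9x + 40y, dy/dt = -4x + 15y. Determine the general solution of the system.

x(t) = c_1e^(3t)sin(4t) + 3c_1e^(3t)cos(4t) + 3c_2e^(3t)sin(4t) - c_2e^(3t)cos(4t), y(t) = c_1e^(3t)cos(4t) + c_2e^(3t)sin(4t)

Coefficient matrix A = [[-9, 40], [-4, 15]].
Characteristic polynomial det(A - λI) = λ^2 - 6λ + 25 = 0.
Eigenvalues λ = 3 ± 4i (complex conjugate pair).
For λ=3+4i: an eigenvector is (3,1) - i(1,0) = (3 - i, 1).
A real fundamental pair from Re and Im of e^((3+4i)t)v: X_1 = e^(3t)(cos(4t)·(3,1) + sin(4t)·(1,0)), X_2 = e^(3t)(sin(4t)·(3,1) - cos(4t)·(1,0)).
General solution: c_1X_1 + c_2X_2.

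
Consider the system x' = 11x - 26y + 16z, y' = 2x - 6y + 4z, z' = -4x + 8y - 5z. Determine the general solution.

x(t) = 2K_1e^(-2t) + 3K_2e^(-t) - 2K_3e^(3t), y(t) = K_1e^(-2t) + 2K_2e^(-t), z(t) = K_2e^(-t) + K_3e^(3t)

Coefficient matrix A = [[11, -26, 16], [2, -6, 4], [-4, 8, -5]].
det(A - λI) = 0 gives eigenvalues λ = -2, -1, 3.
For λ=-2: eigenvector (2,1,0).
For λ=-1: eigenvector (3,2,1).
For λ=3: eigenvector (-2,0,1).
General solution: K_1e^(-2t)(2,1,0) + K_2e^(-t)(3,2,1) + K_3e^(3t)(-2,0,1).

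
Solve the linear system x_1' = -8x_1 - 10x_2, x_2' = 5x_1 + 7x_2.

x_1(t) = 2C_1e^(-3t) + C_2e^(2t), x_2(t) = -C_1e^(-3t) - C_2e^(2t)

Coefficient matrix A = [[-8, -10], [5, 7]].
Characteristic polynomial det(A - λI) = λ^2 + λ - 6 = 0.
Eigenvalues λ = -3, 2.
For λ=-3: (A-λI) row 1 is [-5, -10], so an eigenvector is (2, -1).
For λ=2: (A-λI) row 1 is [-10, -10], so an eigenvector is (1, -1).
General solution: C_1e^(-3t)(2,-1) + C_2e^(2t)(1,-1).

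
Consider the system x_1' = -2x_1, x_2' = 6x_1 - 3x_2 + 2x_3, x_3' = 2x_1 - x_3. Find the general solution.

Coefficient matrix A = [[-2, 0, 0], [6, -3, 2], [2, 0, -1]].
det(A - λI) = 0 gives eigenvalues λ = -2, -3, -1.
For λ=-2: eigenvector (1,2,-2).
For λ=-3: eigenvector (0,1,0).
For λ=-1: eigenvector (0,1,1).
General solution: K_1e^(-2t)(1,2,-2) + K_2e^(-3t)(0,1,0) + K_3e^(-t)(0,1,1).

x_1(t) = K_1e^(-2t), x_2(t) = 2K_1e^(-2t) + K_2e^(-3t) + K_3e^(-t), x_3(t) = -2K_1e^(-2t) + K_3e^(-t)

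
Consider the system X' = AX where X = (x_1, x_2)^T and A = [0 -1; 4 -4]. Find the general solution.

Coefficient matrix A = [[0, -1], [4, -4]].
Characteristic polynomial det(A - λI) = λ^2 + 4λ + 4 = 0.
Single eigenvalue λ = -2 with algebraic multiplicity 2.
Eigenvector v = (1,2); generalized eigenvector w with (A-λI)w=v is (0,-1).
General solution: e^(-2t)[K_1·v + K_2·(t·v + w)].

x_1(t) = K_1e^(-2t) + K_2te^(-2t), x_2(t) = 2K_1e^(-2t) + 2K_2te^(-2t) - K_2e^(-2t)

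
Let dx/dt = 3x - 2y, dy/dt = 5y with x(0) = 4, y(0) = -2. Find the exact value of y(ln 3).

A = [[3,-2],[0,5]]; eigenvalues λ = 5, 3.
Eigenvectors: (1,-1) for λ=5, (-1,0) for λ=3.
From the initial condition, c_1 = 2, c_2 = -2.
y(ln 3) = (2)(3^5)(-1) + (-2)(3^3)(0) = -486.

-486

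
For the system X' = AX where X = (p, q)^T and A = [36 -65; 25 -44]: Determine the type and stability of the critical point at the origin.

stable spiral

A = [[36,-65],[25,-44]]; det(A-λI) = λ^2 + 8λ + 41.
λ = -4 ± 5i: negative real part.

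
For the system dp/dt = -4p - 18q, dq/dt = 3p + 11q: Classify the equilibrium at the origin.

A = [[-4,-18],[3,11]]; det(A-λI) = λ^2 - 7λ + 10.
λ = 2, 5: both positive.

unstable node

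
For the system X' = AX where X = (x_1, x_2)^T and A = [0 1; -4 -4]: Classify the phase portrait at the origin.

stable improper node

A = [[0,1],[-4,-4]]; det(A-λI) = λ^2 + 4λ + 4.
repeated λ = -2 with a single eigenvector.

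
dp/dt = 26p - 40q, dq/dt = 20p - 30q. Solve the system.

Coefficient matrix A = [[26, -40], [20, -30]].
Characteristic polynomial det(A - λI) = λ^2 + 4λ + 20 = 0.
Eigenvalues λ = -2 ± 4i (complex conjugate pair).
For λ=-2+4i: an eigenvector is (3,2) - i(1,1) = (3 - i, 2 - i).
A real fundamental pair from Re and Im of e^((-2+4i)t)v: X_1 = e^(-2t)(cos(4t)·(3,2) + sin(4t)·(1,1)), X_2 = e^(-2t)(sin(4t)·(3,2) - cos(4t)·(1,1)).
General solution: c_1X_1 + c_2X_2.

p(t) = c_1e^(-2t)sin(4t) + 3c_1e^(-2t)cos(4t) + 3c_2e^(-2t)sin(4t) - c_2e^(-2t)cos(4t), q(t) = c_1e^(-2t)sin(4t) + 2c_1e^(-2t)cos(4t) + 2c_2e^(-2t)sin(4t) - c_2e^(-2t)cos(4t)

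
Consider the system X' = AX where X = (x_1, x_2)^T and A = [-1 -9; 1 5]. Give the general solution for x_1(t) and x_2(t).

x_1(t) = 3C_1e^(2t) + 3C_2te^(2t) - C_2e^(2t), x_2(t) = -C_1e^(2t) - C_2te^(2t)

Coefficient matrix A = [[-1, -9], [1, 5]].
Characteristic polynomial det(A - λI) = λ^2 - 4λ + 4 = 0.
Single eigenvalue λ = 2 with algebraic multiplicity 2.
Eigenvector v = (3,-1); generalized eigenvector w with (A-λI)w=v is (-1,0).
General solution: e^(2t)[C_1·v + C_2·(t·v + w)].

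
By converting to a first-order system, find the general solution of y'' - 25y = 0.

Let x_1 = y, x_2 = y'. Then x_1' = x_2 and x_2' = 25x_1.
A = [[0,1],[25,0]]; det(A-λI) = λ^2 - 25.
Eigenvalues λ = -5, 5 with eigenvectors (1,-5), (1,5).

y(t) = K_1e^(-5t) + K_2e^(5t)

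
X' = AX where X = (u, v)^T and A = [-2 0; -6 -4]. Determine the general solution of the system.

u(t) = K_2e^(-2t), v(t) = K_1e^(-4t) - 3K_2e^(-2t)

Coefficient matrix A = [[-2, 0], [-6, -4]].
Characteristic polynomial det(A - λI) = λ^2 + 6λ + 8 = 0.
Eigenvalues λ = -4, -2.
For λ=-4: (A-λI) row 1 is [2, 0], so an eigenvector is (0, 1).
For λ=-2: (A-λI) row 2 is [-6, -2], so an eigenvector is (1, -3).
General solution: K_1e^(-4t)(0,1) + K_2e^(-2t)(1,-3).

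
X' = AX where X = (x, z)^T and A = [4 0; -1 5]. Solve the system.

Coefficient matrix A = [[4, 0], [-1, 5]].
Characteristic polynomial det(A - λI) = λ^2 - 9λ + 20 = 0.
Eigenvalues λ = 4, 5.
For λ=4: (A-λI) row 2 is [-1, 1], so an eigenvector is (-1, -1).
For λ=5: (A-λI) row 1 is [-1, 0], so an eigenvector is (0, 1).
General solution: K_1e^(4t)(-1,-1) + K_2e^(5t)(0,1).

x(t) = -K_1e^(4t), z(t) = -K_1e^(4t) + K_2e^(5t)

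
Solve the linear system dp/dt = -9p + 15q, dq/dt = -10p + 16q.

p(t) = 3C_1e^(t) + C_2e^(6t), q(t) = 2C_1e^(t) + C_2e^(6t)

Coefficient matrix A = [[-9, 15], [-10, 16]].
Characteristic polynomial det(A - λI) = λ^2 - 7λ + 6 = 0.
Eigenvalues λ = 1, 6.
For λ=1: (A-λI) row 1 is [-10, 15], so an eigenvector is (3, 2).
For λ=6: (A-λI) row 1 is [-15, 15], so an eigenvector is (1, 1).
General solution: C_1e^(t)(3,2) + C_2e^(6t)(1,1).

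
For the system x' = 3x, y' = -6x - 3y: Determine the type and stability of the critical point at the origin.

A = [[3,0],[-6,-3]]; det(A-λI) = λ^2 - 9.
λ = 3, -3: opposite signs.

saddle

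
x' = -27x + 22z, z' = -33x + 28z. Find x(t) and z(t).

x(t) = -C_1e^(-5t) + 2C_2e^(6t), z(t) = -C_1e^(-5t) + 3C_2e^(6t)

Coefficient matrix A = [[-27, 22], [-33, 28]].
Characteristic polynomial det(A - λI) = λ^2 - λ - 30 = 0.
Eigenvalues λ = -5, 6.
For λ=-5: (A-λI) row 1 is [-22, 22], so an eigenvector is (-1, -1).
For λ=6: (A-λI) row 1 is [-33, 22], so an eigenvector is (2, 3).
General solution: C_1e^(-5t)(-1,-1) + C_2e^(6t)(2,3).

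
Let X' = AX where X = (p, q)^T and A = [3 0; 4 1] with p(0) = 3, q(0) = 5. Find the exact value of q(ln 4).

A = [[3,0],[4,1]]; eigenvalues λ = 1, 3.
Eigenvectors: (0,1) for λ=1, (-1,-2) for λ=3.
From the initial condition, c_1 = -1, c_2 = -3.
q(ln 4) = (-1)(4^1)(1) + (-3)(4^3)(-2) = 380.

380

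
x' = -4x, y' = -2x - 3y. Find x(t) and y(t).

x(t) = K_2e^(-4t), y(t) = -K_1e^(-3t) + 2K_2e^(-4t)

Coefficient matrix A = [[-4, 0], [-2, -3]].
Characteristic polynomial det(A - λI) = λ^2 + 7λ + 12 = 0.
Eigenvalues λ = -3, -4.
For λ=-3: (A-λI) row 1 is [-1, 0], so an eigenvector is (0, -1).
For λ=-4: (A-λI) row 2 is [-2, 1], so an eigenvector is (1, 2).
General solution: K_1e^(-3t)(0,-1) + K_2e^(-4t)(1,2).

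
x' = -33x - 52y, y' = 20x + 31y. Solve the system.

x(t) = 3c_1e^(-t)sin(4t) - 2c_1e^(-t)cos(4t) - 2c_2e^(-t)sin(4t) - 3c_2e^(-t)cos(4t), y(t) = -2c_1e^(-t)sin(4t) + c_1e^(-t)cos(4t) + c_2e^(-t)sin(4t) + 2c_2e^(-t)cos(4t)

Coefficient matrix A = [[-33, -52], [20, 31]].
Characteristic polynomial det(A - λI) = λ^2 + 2λ + 17 = 0.
Eigenvalues λ = -1 ± 4i (complex conjugate pair).
For λ=-1+4i: an eigenvector is (-2,1) - i(3,-2) = (-2 - 3i, 1 + 2i).
A real fundamental pair from Re and Im of e^((-1+4i)t)v: X_1 = e^(-t)(cos(4t)·(-2,1) + sin(4t)·(3,-2)), X_2 = e^(-t)(sin(4t)·(-2,1) - cos(4t)·(3,-2)).
General solution: c_1X_1 + c_2X_2.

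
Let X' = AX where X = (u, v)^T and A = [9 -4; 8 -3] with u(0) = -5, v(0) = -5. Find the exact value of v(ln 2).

A = [[9,-4],[8,-3]]; eigenvalues λ = 5, 1.
Eigenvectors: (1,1) for λ=5, (-1,-2) for λ=1.
From the initial condition, c_1 = -5, c_2 = 0.
v(ln 2) = (-5)(2^5)(1) + (0)(2^1)(-2) = -160.

-160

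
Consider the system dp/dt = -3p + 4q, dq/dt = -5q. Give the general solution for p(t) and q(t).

Coefficient matrix A = [[-3, 4], [0, -5]].
Characteristic polynomial det(A - λI) = λ^2 + 8λ + 15 = 0.
Eigenvalues λ = -3, -5.
For λ=-3: (A-λI) row 1 is [0, 4], so an eigenvector is (1, 0).
For λ=-5: (A-λI) row 1 is [2, 4], so an eigenvector is (-2, 1).
General solution: c_1e^(-3t)(1,0) + c_2e^(-5t)(-2,1).

p(t) = c_1e^(-3t) - 2c_2e^(-5t), q(t) = c_2e^(-5t)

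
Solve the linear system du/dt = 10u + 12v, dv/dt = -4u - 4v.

Coefficient matrix A = [[10, 12], [-4, -4]].
Characteristic polynomial det(A - λI) = λ^2 - 6λ + 8 = 0.
Eigenvalues λ = 4, 2.
For λ=4: (A-λI) row 1 is [6, 12], so an eigenvector is (-2, 1).
For λ=2: (A-λI) row 1 is [8, 12], so an eigenvector is (3, -2).
General solution: c_1e^(4t)(-2,1) + c_2e^(2t)(3,-2).

u(t) = -2c_1e^(4t) + 3c_2e^(2t), v(t) = c_1e^(4t) - 2c_2e^(2t)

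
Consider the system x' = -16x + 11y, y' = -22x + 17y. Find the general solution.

Coefficient matrix A = [[-16, 11], [-22, 17]].
Characteristic polynomial det(A - λI) = λ^2 - λ - 30 = 0.
Eigenvalues λ = -5, 6.
For λ=-5: (A-λI) row 1 is [-11, 11], so an eigenvector is (1, 1).
For λ=6: (A-λI) row 1 is [-22, 11], so an eigenvector is (-1, -2).
General solution: K_1e^(-5t)(1,1) + K_2e^(6t)(-1,-2).

x(t) = K_1e^(-5t) - K_2e^(6t), y(t) = K_1e^(-5t) - 2K_2e^(6t)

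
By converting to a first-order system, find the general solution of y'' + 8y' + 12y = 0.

Let x_1 = y, x_2 = y'. Then x_1' = x_2 and x_2' = -12x_1 - 8x_2.
A = [[0,1],[-12,-8]]; det(A-λI) = λ^2 + 8λ + 12.
Eigenvalues λ = -6, -2 with eigenvectors (1,-6), (1,-2).

y(t) = c_1e^(-6t) + c_2e^(-2t)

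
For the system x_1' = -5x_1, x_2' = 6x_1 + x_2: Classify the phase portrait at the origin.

A = [[-5,0],[6,1]]; det(A-λI) = λ^2 + 4λ - 5.
λ = 1, -5: opposite signs.

saddle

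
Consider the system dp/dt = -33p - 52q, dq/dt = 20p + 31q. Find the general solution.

Coefficient matrix A = [[-33, -52], [20, 31]].
Characteristic polynomial det(A - λI) = λ^2 + 2λ + 17 = 0.
Eigenvalues λ = -1 ± 4i (complex conjugate pair).
For λ=-1+4i: an eigenvector is (3,-2) - i(2,-1) = (3 - 2i, -2 + i).
A real fundamental pair from Re and Im of e^((-1+4i)t)v: X_1 = e^(-t)(cos(4t)·(3,-2) + sin(4t)·(2,-1)), X_2 = e^(-t)(sin(4t)·(3,-2) - cos(4t)·(2,-1)).
General solution: K_1X_1 + K_2X_2.

p(t) = 2K_1e^(-t)sin(4t) + 3K_1e^(-t)cos(4t) + 3K_2e^(-t)sin(4t) - 2K_2e^(-t)cos(4t), q(t) = -K_1e^(-t)sin(4t) - 2K_1e^(-t)cos(4t) - 2K_2e^(-t)sin(4t) + K_2e^(-t)cos(4t)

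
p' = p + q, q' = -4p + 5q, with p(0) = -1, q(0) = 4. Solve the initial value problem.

p(t) = 6te^(3t) - e^(3t), q(t) = 12te^(3t) + 4e^(3t)

Coefficient matrix A = [[1, 1], [-4, 5]].
Characteristic polynomial det(A - λI) = λ^2 - 6λ + 9 = 0.
Single eigenvalue λ = 3 with algebraic multiplicity 2.
Eigenvector v = (1,2); generalized eigenvector w with (A-λI)w=v is (-2,-3).
General solution: e^(3t)[K_1·v + K_2·(t·v + w)].
Applying p(0)=-1, q(0)=4 gives K_1=11, K_2=6.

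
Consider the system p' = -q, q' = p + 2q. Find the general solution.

Coefficient matrix A = [[0, -1], [1, 2]].
Characteristic polynomial det(A - λI) = λ^2 - 2λ + 1 = 0.
Single eigenvalue λ = 1 with algebraic multiplicity 2.
Eigenvector v = (1,-1); generalized eigenvector w with (A-λI)w=v is (-1,0).
General solution: e^(t)[K_1·v + K_2·(t·v + w)].

p(t) = K_1e^(t) + K_2te^(t) - K_2e^(t), q(t) = -K_1e^(t) - K_2te^(t)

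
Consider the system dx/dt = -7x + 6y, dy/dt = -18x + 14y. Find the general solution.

x(t) = -2C_1e^(2t) + C_2e^(5t), y(t) = -3C_1e^(2t) + 2C_2e^(5t)

Coefficient matrix A = [[-7, 6], [-18, 14]].
Characteristic polynomial det(A - λI) = λ^2 - 7λ + 10 = 0.
Eigenvalues λ = 2, 5.
For λ=2: (A-λI) row 1 is [-9, 6], so an eigenvector is (-2, -3).
For λ=5: (A-λI) row 1 is [-12, 6], so an eigenvector is (1, 2).
General solution: C_1e^(2t)(-2,-3) + C_2e^(5t)(1,2).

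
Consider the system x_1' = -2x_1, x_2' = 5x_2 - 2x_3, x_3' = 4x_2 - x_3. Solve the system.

x_1(t) = C_1e^(-2t), x_2(t) = C_2e^(t) + C_3e^(3t), x_3(t) = 2C_2e^(t) + C_3e^(3t)

Coefficient matrix A = [[-2, 0, 0], [0, 5, -2], [0, 4, -1]].
det(A - λI) = 0 gives eigenvalues λ = -2, 1, 3.
For λ=-2: eigenvector (1,0,0).
For λ=1: eigenvector (0,1,2).
For λ=3: eigenvector (0,1,1).
General solution: C_1e^(-2t)(1,0,0) + C_2e^(t)(0,1,2) + C_3e^(3t)(0,1,1).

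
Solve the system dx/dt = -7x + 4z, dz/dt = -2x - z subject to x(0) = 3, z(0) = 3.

Coefficient matrix A = [[-7, 4], [-2, -1]].
Characteristic polynomial det(A - λI) = λ^2 + 8λ + 15 = 0.
Eigenvalues λ = -5, -3.
For λ=-5: (A-λI) row 1 is [-2, 4], so an eigenvector is (2, 1).
For λ=-3: (A-λI) row 1 is [-4, 4], so an eigenvector is (1, 1).
General solution: c_1e^(-5t)(2,1) + c_2e^(-3t)(1,1).
Applying x(0)=3, z(0)=3 gives c_1=0, c_2=3.

x(t) = 3e^(-3t), z(t) = 3e^(-3t)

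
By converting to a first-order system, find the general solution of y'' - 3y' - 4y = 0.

y(t) = c_1e^(-t) + c_2e^(4t)

Let x_1 = y, x_2 = y'. Then x_1' = x_2 and x_2' = 4x_1 + 3x_2.
A = [[0,1],[4,3]]; det(A-λI) = λ^2 - 3λ - 4.
Eigenvalues λ = -1, 4 with eigenvectors (1,-1), (1,4).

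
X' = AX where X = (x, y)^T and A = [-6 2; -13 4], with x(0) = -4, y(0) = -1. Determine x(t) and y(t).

Coefficient matrix A = [[-6, 2], [-13, 4]].
Characteristic polynomial det(A - λI) = λ^2 + 2λ + 2 = 0.
Eigenvalues λ = -1 ± i (complex conjugate pair).
For λ=-1+i: an eigenvector is (-1,-2) - i(1,3) = (-1 - i, -2 - 3i).
A real fundamental pair from Re and Im of e^((-1+i)t)v: X_1 = e^(-t)(cos(t)·(-1,-2) + sin(t)·(1,3)), X_2 = e^(-t)(sin(t)·(-1,-2) - cos(t)·(1,3)).
General solution: K_1X_1 + K_2X_2.
Applying x(0)=-4, y(0)=-1 gives K_1=11, K_2=-7.

x(t) = 18e^(-t)sin(t) - 4e^(-t)cos(t), y(t) = 47e^(-t)sin(t) - e^(-t)cos(t)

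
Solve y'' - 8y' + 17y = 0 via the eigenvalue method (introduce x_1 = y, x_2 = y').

Let x_1 = y, x_2 = y'. Then x_1' = x_2 and x_2' = -17x_1 + 8x_2.
A = [[0,1],[-17,8]]; det(A-λI) = λ^2 - 8λ + 17.
Eigenvalues λ = 4 ± i.

y(t) = C_1e^(4t)cos(t) + C_2e^(4t)sin(t)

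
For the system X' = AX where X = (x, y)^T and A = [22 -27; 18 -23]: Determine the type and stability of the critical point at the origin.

saddle

A = [[22,-27],[18,-23]]; det(A-λI) = λ^2 + λ - 20.
λ = -5, 4: opposite signs.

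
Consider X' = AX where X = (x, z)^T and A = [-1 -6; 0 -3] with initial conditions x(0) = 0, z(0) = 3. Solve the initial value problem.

x(t) = -9e^(-t) + 9e^(-3t), z(t) = 3e^(-3t)

Coefficient matrix A = [[-1, -6], [0, -3]].
Characteristic polynomial det(A - λI) = λ^2 + 4λ + 3 = 0.
Eigenvalues λ = -3, -1.
For λ=-3: (A-λI) row 1 is [2, -6], so an eigenvector is (-3, -1).
For λ=-1: (A-λI) row 1 is [0, -6], so an eigenvector is (1, 0).
General solution: c_1e^(-3t)(-3,-1) + c_2e^(-t)(1,0).
Applying x(0)=0, z(0)=3 gives c_1=-3, c_2=-9.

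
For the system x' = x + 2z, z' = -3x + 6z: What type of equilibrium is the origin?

unstable node

A = [[1,2],[-3,6]]; det(A-λI) = λ^2 - 7λ + 12.
λ = 4, 3: both positive.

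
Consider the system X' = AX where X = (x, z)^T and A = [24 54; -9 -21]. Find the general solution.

Coefficient matrix A = [[24, 54], [-9, -21]].
Characteristic polynomial det(A - λI) = λ^2 - 3λ - 18 = 0.
Eigenvalues λ = 6, -3.
For λ=6: (A-λI) row 1 is [18, 54], so an eigenvector is (-3, 1).
For λ=-3: (A-λI) row 1 is [27, 54], so an eigenvector is (2, -1).
General solution: K_1e^(6t)(-3,1) + K_2e^(-3t)(2,-1).

x(t) = -3K_1e^(6t) + 2K_2e^(-3t), z(t) = K_1e^(6t) - K_2e^(-3t)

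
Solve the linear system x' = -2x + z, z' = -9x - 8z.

x(t) = -K_1e^(-5t) - K_2te^(-5t) - K_2e^(-5t), z(t) = 3K_1e^(-5t) + 3K_2te^(-5t) + 2K_2e^(-5t)

Coefficient matrix A = [[-2, 1], [-9, -8]].
Characteristic polynomial det(A - λI) = λ^2 + 10λ + 25 = 0.
Single eigenvalue λ = -5 with algebraic multiplicity 2.
Eigenvector v = (-1,3); generalized eigenvector w with (A-λI)w=v is (-1,2).
General solution: e^(-5t)[K_1·v + K_2·(t·v + w)].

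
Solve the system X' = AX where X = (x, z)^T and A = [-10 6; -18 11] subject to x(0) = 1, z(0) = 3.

x(t) = 3e^(2t) - 2e^(-t), z(t) = 6e^(2t) - 3e^(-t)

Coefficient matrix A = [[-10, 6], [-18, 11]].
Characteristic polynomial det(A - λI) = λ^2 - λ - 2 = 0.
Eigenvalues λ = -1, 2.
For λ=-1: (A-λI) row 1 is [-9, 6], so an eigenvector is (2, 3).
For λ=2: (A-λI) row 1 is [-12, 6], so an eigenvector is (-1, -2).
General solution: K_1e^(-t)(2,3) + K_2e^(2t)(-1,-2).
Applying x(0)=1, z(0)=3 gives K_1=-1, K_2=-3.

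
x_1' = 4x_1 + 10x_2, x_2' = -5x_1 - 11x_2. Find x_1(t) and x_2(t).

Coefficient matrix A = [[4, 10], [-5, -11]].
Characteristic polynomial det(A - λI) = λ^2 + 7λ + 6 = 0.
Eigenvalues λ = -6, -1.
For λ=-6: (A-λI) row 1 is [10, 10], so an eigenvector is (-1, 1).
For λ=-1: (A-λI) row 1 is [5, 10], so an eigenvector is (2, -1).
General solution: C_1e^(-6t)(-1,1) + C_2e^(-t)(2,-1).

x_1(t) = -C_1e^(-6t) + 2C_2e^(-t), x_2(t) = C_1e^(-6t) - C_2e^(-t)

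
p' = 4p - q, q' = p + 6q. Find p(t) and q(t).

p(t) = -c_1e^(5t) - c_2te^(5t) - 2c_2e^(5t), q(t) = c_1e^(5t) + c_2te^(5t) + 3c_2e^(5t)

Coefficient matrix A = [[4, -1], [1, 6]].
Characteristic polynomial det(A - λI) = λ^2 - 10λ + 25 = 0.
Single eigenvalue λ = 5 with algebraic multiplicity 2.
Eigenvector v = (-1,1); generalized eigenvector w with (A-λI)w=v is (-2,3).
General solution: e^(5t)[c_1·v + c_2·(t·v + w)].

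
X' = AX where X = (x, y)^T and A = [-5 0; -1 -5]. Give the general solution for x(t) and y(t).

Coefficient matrix A = [[-5, 0], [-1, -5]].
Characteristic polynomial det(A - λI) = λ^2 + 10λ + 25 = 0.
Single eigenvalue λ = -5 with algebraic multiplicity 2.
Eigenvector v = (0,1); generalized eigenvector w with (A-λI)w=v is (-1,1).
General solution: e^(-5t)[C_1·v + C_2·(t·v + w)].

x(t) = -C_2e^(-5t), y(t) = C_1e^(-5t) + C_2te^(-5t) + C_2e^(-5t)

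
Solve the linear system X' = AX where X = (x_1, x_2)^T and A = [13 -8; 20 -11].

Coefficient matrix A = [[13, -8], [20, -11]].
Characteristic polynomial det(A - λI) = λ^2 - 2λ + 17 = 0.
Eigenvalues λ = 1 ± 4i (complex conjugate pair).
For λ=1+4i: an eigenvector is (1,1) - i(1,2) = (1 - i, 1 - 2i).
A real fundamental pair from Re and Im of e^((1+4i)t)v: X_1 = e^(t)(cos(4t)·(1,1) + sin(4t)·(1,2)), X_2 = e^(t)(sin(4t)·(1,1) - cos(4t)·(1,2)).
General solution: c_1X_1 + c_2X_2.

x_1(t) = c_1e^(t)sin(4t) + c_1e^(t)cos(4t) + c_2e^(t)sin(4t) - c_2e^(t)cos(4t), x_2(t) = 2c_1e^(t)sin(4t) + c_1e^(t)cos(4t) + c_2e^(t)sin(4t) - 2c_2e^(t)cos(4t)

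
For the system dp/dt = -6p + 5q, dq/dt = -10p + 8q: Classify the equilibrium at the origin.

unstable spiral

A = [[-6,5],[-10,8]]; det(A-λI) = λ^2 - 2λ + 2.
λ = 1 ± i: positive real part.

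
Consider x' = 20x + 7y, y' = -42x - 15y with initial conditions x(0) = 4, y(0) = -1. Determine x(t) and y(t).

Coefficient matrix A = [[20, 7], [-42, -15]].
Characteristic polynomial det(A - λI) = λ^2 - 5λ - 6 = 0.
Eigenvalues λ = 6, -1.
For λ=6: (A-λI) row 1 is [14, 7], so an eigenvector is (1, -2).
For λ=-1: (A-λI) row 1 is [21, 7], so an eigenvector is (-1, 3).
General solution: C_1e^(6t)(1,-2) + C_2e^(-t)(-1,3).
Applying x(0)=4, y(0)=-1 gives C_1=11, C_2=7.

x(t) = 11e^(6t) - 7e^(-t), y(t) = -22e^(6t) + 21e^(-t)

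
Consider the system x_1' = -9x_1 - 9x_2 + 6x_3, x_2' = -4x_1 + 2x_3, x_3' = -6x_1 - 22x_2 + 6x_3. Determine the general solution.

Coefficient matrix A = [[-9, -9, 6], [-4, 0, 2], [-6, -22, 6]].
det(A - λI) = 0 gives eigenvalues λ = 3, -4, -2.
For λ=3: eigenvector (1,0,2).
For λ=-4: eigenvector (3,1,4).
For λ=-2: eigenvector (3,1,5).
General solution: C_1e^(3t)(1,0,2) + C_2e^(-4t)(3,1,4) + C_3e^(-2t)(3,1,5).

x_1(t) = C_1e^(3t) + 3C_2e^(-4t) + 3C_3e^(-2t), x_2(t) = C_2e^(-4t) + C_3e^(-2t), x_3(t) = 2C_1e^(3t) + 4C_2e^(-4t) + 5C_3e^(-2t)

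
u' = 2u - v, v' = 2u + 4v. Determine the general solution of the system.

Coefficient matrix A = [[2, -1], [2, 4]].
Characteristic polynomial det(A - λI) = λ^2 - 6λ + 10 = 0.
Eigenvalues λ = 3 ± i (complex conjugate pair).
For λ=3+i: an eigenvector is (1,-1) - i(0,1) = (1, -1 - i).
A real fundamental pair from Re and Im of e^((3+i)t)v: X_1 = e^(3t)(cos(t)·(1,-1) + sin(t)·(0,1)), X_2 = e^(3t)(sin(t)·(1,-1) - cos(t)·(0,1)).
General solution: K_1X_1 + K_2X_2.

u(t) = K_1e^(3t)cos(t) + K_2e^(3t)sin(t), v(t) = K_1e^(3t)sin(t) - K_1e^(3t)cos(t) - K_2e^(3t)sin(t) - K_2e^(3t)cos(t)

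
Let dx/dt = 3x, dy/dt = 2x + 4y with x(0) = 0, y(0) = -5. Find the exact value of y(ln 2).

A = [[3,0],[2,4]]; eigenvalues λ = 3, 4.
Eigenvectors: (1,-2) for λ=3, (0,1) for λ=4.
From the initial condition, c_1 = 0, c_2 = -5.
y(ln 2) = (0)(2^3)(-2) + (-5)(2^4)(1) = -80.

-80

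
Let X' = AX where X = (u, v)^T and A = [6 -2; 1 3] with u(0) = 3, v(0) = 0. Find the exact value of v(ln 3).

A = [[6,-2],[1,3]]; eigenvalues λ = 5, 4.
Eigenvectors: (-2,-1) for λ=5, (-1,-1) for λ=4.
From the initial condition, c_1 = -3, c_2 = 3.
v(ln 3) = (-3)(3^5)(-1) + (3)(3^4)(-1) = 486.

486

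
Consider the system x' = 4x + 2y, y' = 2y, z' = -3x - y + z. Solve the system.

Coefficient matrix A = [[4, 2, 0], [0, 2, 0], [-3, -1, 1]].
det(A - λI) = 0 gives eigenvalues λ = 1, 2, 4.
For λ=1: eigenvector (0,0,1).
For λ=2: eigenvector (-1,1,2).
For λ=4: eigenvector (1,0,-1).
General solution: K_1e^(t)(0,0,1) + K_2e^(2t)(-1,1,2) + K_3e^(4t)(1,0,-1).

x(t) = -K_2e^(2t) + K_3e^(4t), y(t) = K_2e^(2t), z(t) = K_1e^(t) + 2K_2e^(2t) - K_3e^(4t)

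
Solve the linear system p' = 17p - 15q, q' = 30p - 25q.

Coefficient matrix A = [[17, -15], [30, -25]].
Characteristic polynomial det(A - λI) = λ^2 + 8λ + 25 = 0.
Eigenvalues λ = -4 ± 3i (complex conjugate pair).
For λ=-4+3i: an eigenvector is (-1,-1) - i(-2,-3) = (-1 + 2i, -1 + 3i).
A real fundamental pair from Re and Im of e^((-4+3i)t)v: X_1 = e^(-4t)(cos(3t)·(-1,-1) + sin(3t)·(-2,-3)), X_2 = e^(-4t)(sin(3t)·(-1,-1) - cos(3t)·(-2,-3)).
General solution: K_1X_1 + K_2X_2.

p(t) = -2K_1e^(-4t)sin(3t) - K_1e^(-4t)cos(3t) - K_2e^(-4t)sin(3t) + 2K_2e^(-4t)cos(3t), q(t) = -3K_1e^(-4t)sin(3t) - K_1e^(-4t)cos(3t) - K_2e^(-4t)sin(3t) + 3K_2e^(-4t)cos(3t)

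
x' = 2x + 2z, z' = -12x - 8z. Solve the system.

Coefficient matrix A = [[2, 2], [-12, -8]].
Characteristic polynomial det(A - λI) = λ^2 + 6λ + 8 = 0.
Eigenvalues λ = -2, -4.
For λ=-2: (A-λI) row 1 is [4, 2], so an eigenvector is (-1, 2).
For λ=-4: (A-λI) row 1 is [6, 2], so an eigenvector is (1, -3).
General solution: C_1e^(-2t)(-1,2) + C_2e^(-4t)(1,-3).

x(t) = -C_1e^(-2t) + C_2e^(-4t), z(t) = 2C_1e^(-2t) - 3C_2e^(-4t)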